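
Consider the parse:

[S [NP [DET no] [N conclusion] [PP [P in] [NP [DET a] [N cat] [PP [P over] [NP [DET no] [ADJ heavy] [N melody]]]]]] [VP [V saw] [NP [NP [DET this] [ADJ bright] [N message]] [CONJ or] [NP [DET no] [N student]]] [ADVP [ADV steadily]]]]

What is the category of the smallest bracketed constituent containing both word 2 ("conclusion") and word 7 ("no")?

NP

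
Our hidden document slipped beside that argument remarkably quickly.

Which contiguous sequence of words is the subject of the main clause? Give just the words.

our hidden document

In the main clause the verb is "slipped"; the NP preceding it, "our hidden document", is the subject.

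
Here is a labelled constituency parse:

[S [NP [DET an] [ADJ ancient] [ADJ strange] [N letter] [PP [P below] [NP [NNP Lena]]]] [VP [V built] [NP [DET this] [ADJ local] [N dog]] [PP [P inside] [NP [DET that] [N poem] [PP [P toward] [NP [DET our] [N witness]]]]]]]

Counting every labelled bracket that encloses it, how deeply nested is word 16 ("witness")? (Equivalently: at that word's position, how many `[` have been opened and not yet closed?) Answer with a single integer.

Counting open brackets not yet closed at "witness": [S [VP [PP [NP [PP [NP [N = 7.

7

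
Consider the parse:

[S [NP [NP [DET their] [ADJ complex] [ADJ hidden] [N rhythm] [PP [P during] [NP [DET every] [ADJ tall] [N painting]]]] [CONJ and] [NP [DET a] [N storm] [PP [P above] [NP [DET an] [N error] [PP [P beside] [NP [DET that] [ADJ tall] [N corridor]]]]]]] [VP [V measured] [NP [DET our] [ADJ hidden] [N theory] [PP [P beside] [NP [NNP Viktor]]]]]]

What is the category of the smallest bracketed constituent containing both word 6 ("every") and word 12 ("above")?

NP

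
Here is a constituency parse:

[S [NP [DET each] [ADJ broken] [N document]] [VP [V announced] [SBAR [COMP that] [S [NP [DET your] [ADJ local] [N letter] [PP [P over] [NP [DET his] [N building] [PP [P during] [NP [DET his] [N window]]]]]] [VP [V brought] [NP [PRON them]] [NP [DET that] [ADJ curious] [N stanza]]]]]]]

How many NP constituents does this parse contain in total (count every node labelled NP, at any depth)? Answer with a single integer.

6

Scanning left to right, an opening `[NP` appears at word positions 1, 6, 10, 13, 16, 17 — 6 in total.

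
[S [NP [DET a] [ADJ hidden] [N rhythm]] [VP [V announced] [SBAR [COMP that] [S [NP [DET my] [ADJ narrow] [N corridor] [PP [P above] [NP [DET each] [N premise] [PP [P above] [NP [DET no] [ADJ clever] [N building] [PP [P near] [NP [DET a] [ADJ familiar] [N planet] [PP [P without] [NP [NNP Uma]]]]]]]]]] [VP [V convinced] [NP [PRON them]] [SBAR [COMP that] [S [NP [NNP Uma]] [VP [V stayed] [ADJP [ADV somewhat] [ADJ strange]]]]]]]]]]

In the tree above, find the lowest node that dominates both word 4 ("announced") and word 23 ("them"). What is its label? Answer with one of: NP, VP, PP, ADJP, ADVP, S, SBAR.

VP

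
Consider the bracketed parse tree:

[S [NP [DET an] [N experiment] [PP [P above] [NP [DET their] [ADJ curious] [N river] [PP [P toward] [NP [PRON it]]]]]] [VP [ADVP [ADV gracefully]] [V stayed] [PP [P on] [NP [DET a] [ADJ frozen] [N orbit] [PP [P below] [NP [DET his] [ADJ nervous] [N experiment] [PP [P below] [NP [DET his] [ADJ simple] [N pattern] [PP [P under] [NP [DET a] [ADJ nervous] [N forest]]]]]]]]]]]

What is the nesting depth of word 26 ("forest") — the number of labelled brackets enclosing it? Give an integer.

Path from the root down to the word: S → VP → PP → NP → PP → NP → PP → NP → PP → NP → N. That is 11 enclosing brackets.

11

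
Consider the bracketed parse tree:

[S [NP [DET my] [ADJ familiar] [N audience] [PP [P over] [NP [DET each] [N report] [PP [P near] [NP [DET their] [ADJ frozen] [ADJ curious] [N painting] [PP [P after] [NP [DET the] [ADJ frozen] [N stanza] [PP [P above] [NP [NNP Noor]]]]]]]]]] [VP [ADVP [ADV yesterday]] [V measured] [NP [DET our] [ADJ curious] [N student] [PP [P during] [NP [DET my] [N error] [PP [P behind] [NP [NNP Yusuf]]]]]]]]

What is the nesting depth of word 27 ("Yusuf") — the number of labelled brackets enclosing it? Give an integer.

The word sits inside NNP, which is inside NP, inside PP, inside NP, inside PP, inside NP, inside VP, inside S — 8 brackets in all.

8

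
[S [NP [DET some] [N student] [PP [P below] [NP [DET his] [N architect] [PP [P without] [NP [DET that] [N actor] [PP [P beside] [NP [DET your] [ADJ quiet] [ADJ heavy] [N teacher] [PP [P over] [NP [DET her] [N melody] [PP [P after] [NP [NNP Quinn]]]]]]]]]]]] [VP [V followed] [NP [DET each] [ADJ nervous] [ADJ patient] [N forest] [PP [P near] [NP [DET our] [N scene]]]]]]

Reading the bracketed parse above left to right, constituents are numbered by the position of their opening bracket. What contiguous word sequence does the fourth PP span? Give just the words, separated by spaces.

over her melody after Quinn

Opening `[PP` markers occur at word positions 3, 6, 9, 14, 17, 24; the fourth of these opens the constituent [PP over her melody after Quinn].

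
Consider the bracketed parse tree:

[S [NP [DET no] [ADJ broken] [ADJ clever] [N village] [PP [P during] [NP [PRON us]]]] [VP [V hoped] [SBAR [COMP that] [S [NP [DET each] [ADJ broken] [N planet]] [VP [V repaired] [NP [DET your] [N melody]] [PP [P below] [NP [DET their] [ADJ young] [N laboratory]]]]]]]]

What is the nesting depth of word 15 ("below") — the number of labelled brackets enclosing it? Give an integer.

Counting open brackets not yet closed at "below": [S [VP [SBAR [S [VP [PP [P = 7.

7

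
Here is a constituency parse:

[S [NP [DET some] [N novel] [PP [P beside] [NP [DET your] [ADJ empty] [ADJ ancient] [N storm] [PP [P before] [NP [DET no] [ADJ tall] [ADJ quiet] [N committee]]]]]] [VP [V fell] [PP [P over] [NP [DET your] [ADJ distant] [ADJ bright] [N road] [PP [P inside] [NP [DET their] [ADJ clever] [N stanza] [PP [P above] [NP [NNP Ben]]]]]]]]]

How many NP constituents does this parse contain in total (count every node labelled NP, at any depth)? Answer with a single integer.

6

The NP constituents are: [NP some novel beside your empty ancient storm before no tall quiet committee]; [NP your empty ancient storm before no tall quiet committee]; [NP no tall quiet committee]; [NP your distant bright road inside their clever stanza above Ben]; [NP their clever stanza above Ben]; [NP Ben]. Total: 6.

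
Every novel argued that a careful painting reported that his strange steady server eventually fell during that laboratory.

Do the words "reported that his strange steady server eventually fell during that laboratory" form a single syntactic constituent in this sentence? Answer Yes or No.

Yes

These words form the whole verb phrase headed by "reported", so yes — one constituent.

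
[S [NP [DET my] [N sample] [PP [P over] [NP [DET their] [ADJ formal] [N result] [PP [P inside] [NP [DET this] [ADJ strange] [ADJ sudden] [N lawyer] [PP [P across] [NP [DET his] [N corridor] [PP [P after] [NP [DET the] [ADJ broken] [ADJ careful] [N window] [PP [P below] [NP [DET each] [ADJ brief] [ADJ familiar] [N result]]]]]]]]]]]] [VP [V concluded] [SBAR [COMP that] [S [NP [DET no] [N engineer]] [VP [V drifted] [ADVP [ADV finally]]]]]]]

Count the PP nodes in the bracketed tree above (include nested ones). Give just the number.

The PP constituents are: [PP over their formal result inside this strange sudden lawyer across his corridor after the broken careful window below each brief familiar result]; [PP inside this strange sudden lawyer across his corridor after the broken careful window below each brief familiar result]; [PP across his corridor after the broken careful window below each brief familiar result]; [PP after the broken careful window below each brief familiar result]; [PP below each brief familiar result]. Total: 5.

5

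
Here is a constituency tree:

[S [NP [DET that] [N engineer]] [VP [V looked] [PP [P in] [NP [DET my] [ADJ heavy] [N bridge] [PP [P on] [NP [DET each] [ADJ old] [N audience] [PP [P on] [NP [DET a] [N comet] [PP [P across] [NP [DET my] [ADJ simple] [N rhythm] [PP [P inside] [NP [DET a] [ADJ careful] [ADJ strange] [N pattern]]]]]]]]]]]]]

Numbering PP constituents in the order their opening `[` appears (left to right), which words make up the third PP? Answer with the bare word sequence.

Opening `[PP` markers occur at word positions 4, 8, 12, 15, 19; the third of these opens the constituent [PP on a comet across my simple rhythm inside a careful strange pattern].

on a comet across my simple rhythm inside a careful strange pattern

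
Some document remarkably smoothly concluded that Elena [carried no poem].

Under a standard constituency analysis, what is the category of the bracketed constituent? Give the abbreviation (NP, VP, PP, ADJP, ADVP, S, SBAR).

VP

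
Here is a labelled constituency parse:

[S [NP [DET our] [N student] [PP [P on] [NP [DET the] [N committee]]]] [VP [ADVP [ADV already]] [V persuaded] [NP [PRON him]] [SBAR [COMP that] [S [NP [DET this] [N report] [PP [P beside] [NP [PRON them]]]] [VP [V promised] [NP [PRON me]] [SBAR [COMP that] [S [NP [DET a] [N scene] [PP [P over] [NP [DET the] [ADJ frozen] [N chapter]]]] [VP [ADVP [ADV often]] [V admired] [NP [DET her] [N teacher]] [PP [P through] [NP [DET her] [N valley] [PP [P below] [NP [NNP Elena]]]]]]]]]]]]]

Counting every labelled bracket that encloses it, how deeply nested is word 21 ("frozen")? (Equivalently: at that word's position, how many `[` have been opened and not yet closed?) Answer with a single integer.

Path from the root down to the word: S → VP → SBAR → S → VP → SBAR → S → NP → PP → NP → ADJ. That is 11 enclosing brackets.

11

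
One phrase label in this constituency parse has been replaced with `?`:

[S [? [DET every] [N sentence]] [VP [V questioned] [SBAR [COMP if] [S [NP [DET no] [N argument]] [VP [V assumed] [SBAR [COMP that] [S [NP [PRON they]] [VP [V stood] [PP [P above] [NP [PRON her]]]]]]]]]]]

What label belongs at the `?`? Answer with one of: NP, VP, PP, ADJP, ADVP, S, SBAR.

A constituent whose immediate children are DET 'every', N 'sentence' is a noun phrase: NP.

NP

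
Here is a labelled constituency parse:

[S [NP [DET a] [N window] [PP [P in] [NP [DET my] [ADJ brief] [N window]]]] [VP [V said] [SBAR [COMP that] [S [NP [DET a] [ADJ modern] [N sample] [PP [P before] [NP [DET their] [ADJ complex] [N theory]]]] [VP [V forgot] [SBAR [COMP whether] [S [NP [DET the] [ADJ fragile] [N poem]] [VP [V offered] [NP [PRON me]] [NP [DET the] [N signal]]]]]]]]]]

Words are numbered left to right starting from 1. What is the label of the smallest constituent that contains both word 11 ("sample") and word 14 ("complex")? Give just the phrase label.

NP

The smallest bracket enclosing both words is [NP a modern sample before their complex theory], so the label is NP.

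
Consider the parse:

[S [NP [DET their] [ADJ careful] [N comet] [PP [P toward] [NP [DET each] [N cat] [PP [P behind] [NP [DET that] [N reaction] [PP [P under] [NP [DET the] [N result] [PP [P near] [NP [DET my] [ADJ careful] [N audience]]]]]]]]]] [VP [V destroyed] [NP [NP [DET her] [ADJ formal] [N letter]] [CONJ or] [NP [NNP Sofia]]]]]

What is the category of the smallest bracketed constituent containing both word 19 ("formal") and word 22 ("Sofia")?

NP

Word 19 lies under S → VP → NP → NP → ADJ; word 22 lies under S → VP → NP → NP → NNP. The lowest shared node is the NP.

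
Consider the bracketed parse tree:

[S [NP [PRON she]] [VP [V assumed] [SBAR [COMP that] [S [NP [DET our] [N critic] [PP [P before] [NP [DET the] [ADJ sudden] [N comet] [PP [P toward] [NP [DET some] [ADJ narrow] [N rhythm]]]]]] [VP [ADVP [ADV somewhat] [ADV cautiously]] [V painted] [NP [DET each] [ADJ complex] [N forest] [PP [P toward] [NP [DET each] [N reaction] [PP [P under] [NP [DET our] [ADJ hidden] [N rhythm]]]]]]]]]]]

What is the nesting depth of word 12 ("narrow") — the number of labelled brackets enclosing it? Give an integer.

Path from the root down to the word: S → VP → SBAR → S → NP → PP → NP → PP → NP → ADJ. That is 10 enclosing brackets.

10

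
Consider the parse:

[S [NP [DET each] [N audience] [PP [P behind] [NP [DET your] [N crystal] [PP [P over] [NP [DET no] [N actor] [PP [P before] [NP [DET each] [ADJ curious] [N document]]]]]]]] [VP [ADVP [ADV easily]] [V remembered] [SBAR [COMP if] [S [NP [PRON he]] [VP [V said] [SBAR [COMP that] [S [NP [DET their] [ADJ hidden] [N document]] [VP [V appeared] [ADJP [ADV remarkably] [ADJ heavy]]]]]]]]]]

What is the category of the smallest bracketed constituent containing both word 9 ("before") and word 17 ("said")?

Both words fall inside [S each audience behind your crystal over no actor before each curious document easily remembered if he said that their hidden document appeared remarkably heavy] (words 1–24), and no smaller constituent contains them both. Label: S.

S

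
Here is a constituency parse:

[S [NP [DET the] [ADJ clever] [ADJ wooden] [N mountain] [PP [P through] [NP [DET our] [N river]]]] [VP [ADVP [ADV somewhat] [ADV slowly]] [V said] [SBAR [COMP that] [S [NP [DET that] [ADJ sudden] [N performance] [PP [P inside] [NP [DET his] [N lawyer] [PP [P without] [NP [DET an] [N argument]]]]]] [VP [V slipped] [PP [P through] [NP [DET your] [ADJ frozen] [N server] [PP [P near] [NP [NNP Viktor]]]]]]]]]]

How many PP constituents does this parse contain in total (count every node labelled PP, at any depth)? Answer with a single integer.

5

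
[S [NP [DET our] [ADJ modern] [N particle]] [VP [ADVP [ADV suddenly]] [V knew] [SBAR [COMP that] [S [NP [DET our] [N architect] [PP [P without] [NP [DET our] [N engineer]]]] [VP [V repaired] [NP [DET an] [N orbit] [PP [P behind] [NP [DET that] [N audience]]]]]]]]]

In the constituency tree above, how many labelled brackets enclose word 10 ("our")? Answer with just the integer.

Counting open brackets not yet closed at "our": [S [VP [SBAR [S [NP [PP [NP [DET = 8.

8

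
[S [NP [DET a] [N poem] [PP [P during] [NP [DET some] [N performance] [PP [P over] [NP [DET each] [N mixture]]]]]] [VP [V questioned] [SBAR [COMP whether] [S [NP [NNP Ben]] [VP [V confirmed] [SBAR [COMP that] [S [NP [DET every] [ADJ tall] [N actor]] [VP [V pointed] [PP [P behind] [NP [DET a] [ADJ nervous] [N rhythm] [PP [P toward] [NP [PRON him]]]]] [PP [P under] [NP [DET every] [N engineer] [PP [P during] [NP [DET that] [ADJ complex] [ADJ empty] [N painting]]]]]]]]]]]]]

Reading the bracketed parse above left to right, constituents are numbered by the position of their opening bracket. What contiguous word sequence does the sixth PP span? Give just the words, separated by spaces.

Opening `[PP` markers occur at word positions 3, 6, 18, 22, 24, 27; the sixth of these opens the constituent [PP during that complex empty painting].

during that complex empty painting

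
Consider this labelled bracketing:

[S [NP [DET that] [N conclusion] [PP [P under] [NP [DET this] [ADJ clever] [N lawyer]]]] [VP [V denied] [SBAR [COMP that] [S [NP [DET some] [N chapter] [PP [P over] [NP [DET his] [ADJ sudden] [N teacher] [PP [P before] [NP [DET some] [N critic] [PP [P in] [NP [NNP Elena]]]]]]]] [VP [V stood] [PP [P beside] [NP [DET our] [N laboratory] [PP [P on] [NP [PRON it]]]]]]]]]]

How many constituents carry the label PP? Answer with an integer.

6

Listing each PP by its span: [PP under this clever lawyer]; [PP over his sudden teacher before some critic in Elena]; [PP before some critic in Elena]; [PP in Elena]; [PP beside our laboratory on it]; [PP on it] — that makes 6.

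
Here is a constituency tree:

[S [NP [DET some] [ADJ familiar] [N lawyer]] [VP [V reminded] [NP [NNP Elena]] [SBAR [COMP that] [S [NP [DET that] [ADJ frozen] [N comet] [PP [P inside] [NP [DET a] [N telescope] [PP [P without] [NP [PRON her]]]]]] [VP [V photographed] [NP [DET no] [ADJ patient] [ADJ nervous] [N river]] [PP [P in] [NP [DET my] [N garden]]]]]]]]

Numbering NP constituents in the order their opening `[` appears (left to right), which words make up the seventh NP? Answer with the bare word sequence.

my garden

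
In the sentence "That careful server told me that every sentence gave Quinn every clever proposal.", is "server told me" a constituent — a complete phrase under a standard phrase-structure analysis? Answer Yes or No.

No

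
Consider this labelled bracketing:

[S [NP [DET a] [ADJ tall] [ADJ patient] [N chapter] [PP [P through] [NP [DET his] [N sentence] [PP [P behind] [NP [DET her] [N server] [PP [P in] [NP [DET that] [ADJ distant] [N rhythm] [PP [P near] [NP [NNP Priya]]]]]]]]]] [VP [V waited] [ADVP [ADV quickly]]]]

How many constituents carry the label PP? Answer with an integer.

4

Scanning left to right, an opening `[PP` appears at word positions 5, 8, 11, 15 — 4 in total.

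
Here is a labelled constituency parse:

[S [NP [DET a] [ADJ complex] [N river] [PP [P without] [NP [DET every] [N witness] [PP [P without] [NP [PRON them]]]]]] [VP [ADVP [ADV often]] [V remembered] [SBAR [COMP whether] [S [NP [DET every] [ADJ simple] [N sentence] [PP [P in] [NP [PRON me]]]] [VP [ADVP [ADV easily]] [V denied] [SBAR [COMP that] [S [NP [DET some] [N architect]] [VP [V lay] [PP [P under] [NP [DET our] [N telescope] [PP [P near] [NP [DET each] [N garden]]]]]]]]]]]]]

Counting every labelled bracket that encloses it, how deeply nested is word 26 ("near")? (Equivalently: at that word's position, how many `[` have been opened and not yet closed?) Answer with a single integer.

Counting open brackets not yet closed at "near": [S [VP [SBAR [S [VP [SBAR [S [VP [PP [NP [PP [P = 12.

12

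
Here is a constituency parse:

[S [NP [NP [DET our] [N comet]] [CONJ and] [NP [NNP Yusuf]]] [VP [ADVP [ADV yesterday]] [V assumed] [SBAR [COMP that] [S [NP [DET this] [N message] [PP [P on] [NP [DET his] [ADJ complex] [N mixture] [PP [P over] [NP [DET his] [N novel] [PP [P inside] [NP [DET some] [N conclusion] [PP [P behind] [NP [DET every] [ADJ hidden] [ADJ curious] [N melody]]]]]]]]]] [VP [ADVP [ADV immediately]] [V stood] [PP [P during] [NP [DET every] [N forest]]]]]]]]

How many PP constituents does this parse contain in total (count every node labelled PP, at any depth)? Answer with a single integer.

5

Scanning left to right, an opening `[PP` appears at word positions 10, 14, 17, 20, 27 — 5 in total.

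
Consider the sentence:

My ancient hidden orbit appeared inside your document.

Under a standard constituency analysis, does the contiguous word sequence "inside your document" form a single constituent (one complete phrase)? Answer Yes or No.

Yes

"inside your document" is exactly the prepositional phrase [PP inside your document], a complete constituent.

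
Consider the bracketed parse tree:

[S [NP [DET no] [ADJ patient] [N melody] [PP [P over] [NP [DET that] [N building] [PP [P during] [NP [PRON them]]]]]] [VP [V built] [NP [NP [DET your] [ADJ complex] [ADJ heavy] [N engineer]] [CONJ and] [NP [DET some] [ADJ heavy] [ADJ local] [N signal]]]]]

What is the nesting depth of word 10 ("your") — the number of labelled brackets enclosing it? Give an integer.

Path from the root down to the word: S → VP → NP → NP → DET. That is 5 enclosing brackets.

5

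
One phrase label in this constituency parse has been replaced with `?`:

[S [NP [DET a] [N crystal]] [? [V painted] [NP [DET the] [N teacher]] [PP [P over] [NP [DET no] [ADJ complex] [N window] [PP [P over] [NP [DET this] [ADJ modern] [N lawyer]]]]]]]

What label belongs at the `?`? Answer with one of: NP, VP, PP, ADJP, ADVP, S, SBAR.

The `?` node immediately contains: V 'painted', NP, PP. That is the internal structure of a verb phrase, so the label is VP.

VP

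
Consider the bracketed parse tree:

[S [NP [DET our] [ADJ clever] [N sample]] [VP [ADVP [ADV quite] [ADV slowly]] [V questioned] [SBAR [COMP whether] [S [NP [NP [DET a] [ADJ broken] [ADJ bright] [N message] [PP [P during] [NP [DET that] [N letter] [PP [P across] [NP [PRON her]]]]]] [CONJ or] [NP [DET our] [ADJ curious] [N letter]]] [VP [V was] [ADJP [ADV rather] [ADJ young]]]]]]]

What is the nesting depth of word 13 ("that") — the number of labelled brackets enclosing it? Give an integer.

Counting open brackets not yet closed at "that": [S [VP [SBAR [S [NP [NP [PP [NP [DET = 9.

9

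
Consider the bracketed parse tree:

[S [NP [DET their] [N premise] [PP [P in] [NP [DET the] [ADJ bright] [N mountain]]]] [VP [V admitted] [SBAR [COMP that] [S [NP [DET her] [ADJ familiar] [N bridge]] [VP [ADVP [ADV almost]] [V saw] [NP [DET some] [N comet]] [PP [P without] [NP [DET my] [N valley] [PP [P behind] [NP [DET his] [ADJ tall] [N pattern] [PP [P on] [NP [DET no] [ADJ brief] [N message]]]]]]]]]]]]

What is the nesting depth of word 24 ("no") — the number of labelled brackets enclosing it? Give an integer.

12

Counting open brackets not yet closed at "no": [S [VP [SBAR [S [VP [PP [NP [PP [NP [PP [NP [DET = 12.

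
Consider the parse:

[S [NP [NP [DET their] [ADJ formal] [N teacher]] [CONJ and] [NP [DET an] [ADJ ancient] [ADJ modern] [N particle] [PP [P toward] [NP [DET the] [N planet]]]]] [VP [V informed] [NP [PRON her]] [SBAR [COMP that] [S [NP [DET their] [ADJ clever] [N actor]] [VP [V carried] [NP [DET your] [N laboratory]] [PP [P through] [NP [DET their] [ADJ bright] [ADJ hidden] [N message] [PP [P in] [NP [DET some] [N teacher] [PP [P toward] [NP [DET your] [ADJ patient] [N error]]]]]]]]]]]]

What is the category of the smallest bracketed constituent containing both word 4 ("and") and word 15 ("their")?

S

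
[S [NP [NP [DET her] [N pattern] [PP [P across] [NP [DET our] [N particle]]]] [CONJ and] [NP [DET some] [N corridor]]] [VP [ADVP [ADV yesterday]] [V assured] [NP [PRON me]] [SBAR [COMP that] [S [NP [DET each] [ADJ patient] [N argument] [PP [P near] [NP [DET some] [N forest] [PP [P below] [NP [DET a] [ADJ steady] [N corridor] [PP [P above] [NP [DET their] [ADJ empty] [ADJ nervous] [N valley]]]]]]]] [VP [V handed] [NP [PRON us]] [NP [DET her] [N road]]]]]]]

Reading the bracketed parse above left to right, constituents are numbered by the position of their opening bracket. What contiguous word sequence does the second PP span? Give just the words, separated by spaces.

near some forest below a steady corridor above their empty nervous valley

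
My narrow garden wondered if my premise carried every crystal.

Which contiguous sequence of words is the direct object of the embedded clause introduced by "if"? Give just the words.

every crystal

"carried" heads the VP of the embedded clause introduced by "if", and "every crystal" is its direct object.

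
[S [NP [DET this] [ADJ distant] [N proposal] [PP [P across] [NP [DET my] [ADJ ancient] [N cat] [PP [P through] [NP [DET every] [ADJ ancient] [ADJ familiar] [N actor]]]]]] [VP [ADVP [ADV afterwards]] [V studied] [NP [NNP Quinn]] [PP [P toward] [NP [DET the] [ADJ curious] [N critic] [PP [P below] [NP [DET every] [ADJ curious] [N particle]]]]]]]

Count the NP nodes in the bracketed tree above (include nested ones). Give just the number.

6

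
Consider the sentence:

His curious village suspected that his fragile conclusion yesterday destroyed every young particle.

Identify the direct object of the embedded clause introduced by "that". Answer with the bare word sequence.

Within the embedded clause introduced by "that", the direct object of "destroyed" is "every young particle".

every young particle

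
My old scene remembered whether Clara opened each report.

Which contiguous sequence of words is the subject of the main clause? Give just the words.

"my old scene" is the NP that combines with the VP headed by "remembered" to form the main clause — the subject.

my old scene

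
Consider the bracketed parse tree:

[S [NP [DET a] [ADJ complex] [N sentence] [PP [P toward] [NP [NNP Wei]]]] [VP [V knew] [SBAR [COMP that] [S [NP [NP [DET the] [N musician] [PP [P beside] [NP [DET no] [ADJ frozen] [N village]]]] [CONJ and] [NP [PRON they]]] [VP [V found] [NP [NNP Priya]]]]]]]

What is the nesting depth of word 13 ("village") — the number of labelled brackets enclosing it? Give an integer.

9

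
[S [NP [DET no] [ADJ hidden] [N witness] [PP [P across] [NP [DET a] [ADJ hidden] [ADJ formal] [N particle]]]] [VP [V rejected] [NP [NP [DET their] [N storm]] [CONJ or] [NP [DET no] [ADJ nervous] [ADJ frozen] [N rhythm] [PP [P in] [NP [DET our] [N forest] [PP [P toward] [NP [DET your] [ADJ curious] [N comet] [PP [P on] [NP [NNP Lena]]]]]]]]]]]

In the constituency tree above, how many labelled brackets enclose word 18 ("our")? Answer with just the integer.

Counting open brackets not yet closed at "our": [S [VP [NP [NP [PP [NP [DET = 7.

7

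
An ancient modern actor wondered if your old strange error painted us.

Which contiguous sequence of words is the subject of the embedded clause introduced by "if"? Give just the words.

your old strange error

In the embedded clause introduced by "if" the verb is "painted"; the NP preceding it, "your old strange error", is the subject.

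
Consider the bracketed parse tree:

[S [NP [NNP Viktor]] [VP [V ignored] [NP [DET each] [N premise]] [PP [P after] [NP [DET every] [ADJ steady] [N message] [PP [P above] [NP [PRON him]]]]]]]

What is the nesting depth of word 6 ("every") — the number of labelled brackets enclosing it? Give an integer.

5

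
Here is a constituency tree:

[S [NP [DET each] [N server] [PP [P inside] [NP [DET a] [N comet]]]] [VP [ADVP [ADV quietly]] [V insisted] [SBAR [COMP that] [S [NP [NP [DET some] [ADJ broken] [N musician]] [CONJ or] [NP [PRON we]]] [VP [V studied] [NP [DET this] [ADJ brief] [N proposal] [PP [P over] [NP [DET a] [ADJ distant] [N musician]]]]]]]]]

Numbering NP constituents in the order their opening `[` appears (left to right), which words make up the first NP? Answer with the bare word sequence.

each server inside a comet

The NP opening brackets appear, in order, over: "each server inside a comet"; "a comet"; "some broken musician or we"; "some broken musician"; "we"; "this brief proposal over a distant musician"; "a distant musician". The first one spans "each server inside a comet".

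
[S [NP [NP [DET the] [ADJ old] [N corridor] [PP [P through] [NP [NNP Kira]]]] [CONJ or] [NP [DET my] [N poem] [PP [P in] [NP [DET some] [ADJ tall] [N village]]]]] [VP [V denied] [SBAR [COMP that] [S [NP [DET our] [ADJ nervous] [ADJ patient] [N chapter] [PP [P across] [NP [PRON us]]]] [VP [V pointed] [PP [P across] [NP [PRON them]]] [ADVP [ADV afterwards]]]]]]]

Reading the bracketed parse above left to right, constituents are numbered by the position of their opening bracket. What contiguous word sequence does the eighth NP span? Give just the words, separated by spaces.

them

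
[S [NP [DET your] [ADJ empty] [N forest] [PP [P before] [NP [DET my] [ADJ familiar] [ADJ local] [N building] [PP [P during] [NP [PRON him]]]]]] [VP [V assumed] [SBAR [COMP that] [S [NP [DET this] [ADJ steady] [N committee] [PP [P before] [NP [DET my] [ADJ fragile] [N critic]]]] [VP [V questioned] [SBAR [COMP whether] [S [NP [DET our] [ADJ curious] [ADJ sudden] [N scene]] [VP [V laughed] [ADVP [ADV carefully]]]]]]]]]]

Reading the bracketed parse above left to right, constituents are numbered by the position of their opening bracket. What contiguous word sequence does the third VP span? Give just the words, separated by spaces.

laughed carefully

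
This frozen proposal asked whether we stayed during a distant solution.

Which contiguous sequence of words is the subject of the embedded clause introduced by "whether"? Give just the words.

we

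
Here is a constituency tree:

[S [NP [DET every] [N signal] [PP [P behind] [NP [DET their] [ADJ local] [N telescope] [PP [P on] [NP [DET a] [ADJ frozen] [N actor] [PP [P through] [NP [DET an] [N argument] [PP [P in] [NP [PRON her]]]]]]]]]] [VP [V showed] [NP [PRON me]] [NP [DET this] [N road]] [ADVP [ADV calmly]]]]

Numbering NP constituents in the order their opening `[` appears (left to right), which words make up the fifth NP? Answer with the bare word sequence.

her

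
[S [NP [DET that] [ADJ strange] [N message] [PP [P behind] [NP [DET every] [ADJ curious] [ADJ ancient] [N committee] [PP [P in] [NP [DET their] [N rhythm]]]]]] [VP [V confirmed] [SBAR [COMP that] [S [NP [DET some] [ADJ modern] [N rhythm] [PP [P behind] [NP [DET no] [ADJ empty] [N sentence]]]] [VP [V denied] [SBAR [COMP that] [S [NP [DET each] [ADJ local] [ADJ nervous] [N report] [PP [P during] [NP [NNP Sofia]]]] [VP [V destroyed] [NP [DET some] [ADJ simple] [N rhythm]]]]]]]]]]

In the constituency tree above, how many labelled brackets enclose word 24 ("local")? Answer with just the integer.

9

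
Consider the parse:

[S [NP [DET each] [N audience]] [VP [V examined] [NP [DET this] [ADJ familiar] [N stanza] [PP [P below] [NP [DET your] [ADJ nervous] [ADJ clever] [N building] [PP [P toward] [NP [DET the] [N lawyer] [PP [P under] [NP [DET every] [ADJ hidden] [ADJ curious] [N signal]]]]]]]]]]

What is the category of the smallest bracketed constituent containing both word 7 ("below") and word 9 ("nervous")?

PP

The smallest bracket enclosing both words is [PP below your nervous clever building toward the lawyer under every hidden curious signal], so the label is PP.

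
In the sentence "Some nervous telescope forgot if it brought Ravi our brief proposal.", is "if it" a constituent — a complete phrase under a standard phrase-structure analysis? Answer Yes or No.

No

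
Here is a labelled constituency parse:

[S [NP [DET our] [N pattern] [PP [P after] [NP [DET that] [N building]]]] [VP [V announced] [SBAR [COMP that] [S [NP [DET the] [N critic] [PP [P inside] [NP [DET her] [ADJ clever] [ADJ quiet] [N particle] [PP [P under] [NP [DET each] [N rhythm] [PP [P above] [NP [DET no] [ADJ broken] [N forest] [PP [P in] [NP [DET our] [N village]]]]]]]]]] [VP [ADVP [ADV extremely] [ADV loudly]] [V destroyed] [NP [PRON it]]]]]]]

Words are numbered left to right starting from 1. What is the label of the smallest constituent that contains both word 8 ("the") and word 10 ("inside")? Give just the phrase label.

NP

The smallest bracket enclosing both words is [NP the critic inside her clever quiet particle under each rhythm above no broken forest in our village], so the label is NP.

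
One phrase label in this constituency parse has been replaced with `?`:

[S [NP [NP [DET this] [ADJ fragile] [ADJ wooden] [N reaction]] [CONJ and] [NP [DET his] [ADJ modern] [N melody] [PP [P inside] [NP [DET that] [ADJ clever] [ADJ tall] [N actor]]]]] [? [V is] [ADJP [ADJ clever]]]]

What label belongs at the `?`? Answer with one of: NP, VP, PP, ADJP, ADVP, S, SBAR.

VP

A constituent whose immediate children are V 'is', ADJP is a verb phrase: VP.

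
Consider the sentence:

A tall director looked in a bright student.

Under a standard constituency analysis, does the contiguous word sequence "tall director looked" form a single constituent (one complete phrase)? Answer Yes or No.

The smallest constituent containing the whole sequence is the clause [S a tall director looked in a bright student], but the sequence is only part of it — it straddles the boundary between noun phrase "a tall director" and verb phrase "looked in a bright student".

No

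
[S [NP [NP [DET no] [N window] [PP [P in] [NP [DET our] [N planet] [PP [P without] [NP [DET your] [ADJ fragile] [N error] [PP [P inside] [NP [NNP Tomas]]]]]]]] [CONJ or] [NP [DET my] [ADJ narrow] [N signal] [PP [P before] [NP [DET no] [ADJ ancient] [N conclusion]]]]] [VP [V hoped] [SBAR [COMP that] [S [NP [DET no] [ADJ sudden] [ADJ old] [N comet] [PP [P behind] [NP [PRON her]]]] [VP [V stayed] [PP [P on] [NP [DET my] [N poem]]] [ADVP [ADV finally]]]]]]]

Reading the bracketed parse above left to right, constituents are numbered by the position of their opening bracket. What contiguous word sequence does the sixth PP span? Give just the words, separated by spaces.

on my poem

In left-to-right order the PP constituents are "in our planet without your fragile error inside Tomas"; "without your fragile error inside Tomas"; "inside Tomas"; "before no ancient conclusion"; "behind her"; "on my poem". Number 6 is "on my poem".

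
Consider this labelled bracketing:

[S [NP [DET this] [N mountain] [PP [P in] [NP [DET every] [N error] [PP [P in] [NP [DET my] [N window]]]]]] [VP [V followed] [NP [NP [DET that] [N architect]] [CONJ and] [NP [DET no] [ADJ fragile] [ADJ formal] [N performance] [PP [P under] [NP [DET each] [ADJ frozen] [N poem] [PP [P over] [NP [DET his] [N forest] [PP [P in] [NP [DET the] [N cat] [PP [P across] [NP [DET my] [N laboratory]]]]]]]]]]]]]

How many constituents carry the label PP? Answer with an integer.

Scanning left to right, an opening `[PP` appears at word positions 3, 6, 17, 21, 24, 27 — 6 in total.

6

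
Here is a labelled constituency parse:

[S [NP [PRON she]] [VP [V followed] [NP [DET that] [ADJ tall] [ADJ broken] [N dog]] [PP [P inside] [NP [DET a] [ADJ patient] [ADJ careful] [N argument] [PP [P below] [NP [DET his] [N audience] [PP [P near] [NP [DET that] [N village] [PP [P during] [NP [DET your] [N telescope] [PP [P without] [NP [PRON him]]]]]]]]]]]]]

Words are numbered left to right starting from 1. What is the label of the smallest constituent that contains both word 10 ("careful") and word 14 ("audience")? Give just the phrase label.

The smallest bracket enclosing both words is [NP a patient careful argument below his audience near that village during your telescope without him], so the label is NP.

NP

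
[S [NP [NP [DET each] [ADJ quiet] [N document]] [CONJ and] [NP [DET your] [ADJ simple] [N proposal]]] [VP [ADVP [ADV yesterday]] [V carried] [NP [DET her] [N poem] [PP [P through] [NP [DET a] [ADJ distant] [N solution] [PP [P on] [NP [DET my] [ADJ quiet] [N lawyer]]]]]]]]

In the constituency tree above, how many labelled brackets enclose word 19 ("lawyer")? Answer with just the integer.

Path from the root down to the word: S → VP → NP → PP → NP → PP → NP → N. That is 8 enclosing brackets.

8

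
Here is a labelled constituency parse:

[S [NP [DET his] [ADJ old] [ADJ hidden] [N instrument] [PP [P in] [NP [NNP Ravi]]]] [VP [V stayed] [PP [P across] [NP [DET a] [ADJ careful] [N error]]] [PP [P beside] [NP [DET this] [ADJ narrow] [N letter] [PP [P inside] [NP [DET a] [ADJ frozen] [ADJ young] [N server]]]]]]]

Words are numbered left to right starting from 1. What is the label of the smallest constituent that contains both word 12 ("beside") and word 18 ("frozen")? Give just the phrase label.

Both words fall inside [PP beside this narrow letter inside a frozen young server] (words 12–20), and no smaller constituent contains them both. Label: PP.

PP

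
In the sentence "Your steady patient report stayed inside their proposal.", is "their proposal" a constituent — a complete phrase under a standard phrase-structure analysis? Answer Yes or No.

"their proposal" is exactly the noun phrase [NP their proposal], a complete constituent.

Yes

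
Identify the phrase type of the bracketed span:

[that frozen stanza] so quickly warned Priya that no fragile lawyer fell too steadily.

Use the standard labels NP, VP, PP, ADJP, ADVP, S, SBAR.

The span is built around the noun "stanza" — a noun phrase (NP).

NP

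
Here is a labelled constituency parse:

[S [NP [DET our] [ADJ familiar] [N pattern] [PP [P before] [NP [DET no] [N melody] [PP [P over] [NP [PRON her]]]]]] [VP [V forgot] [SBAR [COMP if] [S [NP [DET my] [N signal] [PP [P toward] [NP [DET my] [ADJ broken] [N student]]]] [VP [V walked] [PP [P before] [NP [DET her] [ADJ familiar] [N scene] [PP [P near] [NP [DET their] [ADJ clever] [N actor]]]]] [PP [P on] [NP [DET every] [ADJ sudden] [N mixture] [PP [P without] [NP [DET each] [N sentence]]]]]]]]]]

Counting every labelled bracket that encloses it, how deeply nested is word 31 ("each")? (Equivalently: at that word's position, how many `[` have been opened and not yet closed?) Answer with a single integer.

The word sits inside DET, which is inside NP, inside PP, inside NP, inside PP, inside VP, inside S, inside SBAR, inside VP, inside S — 10 brackets in all.

10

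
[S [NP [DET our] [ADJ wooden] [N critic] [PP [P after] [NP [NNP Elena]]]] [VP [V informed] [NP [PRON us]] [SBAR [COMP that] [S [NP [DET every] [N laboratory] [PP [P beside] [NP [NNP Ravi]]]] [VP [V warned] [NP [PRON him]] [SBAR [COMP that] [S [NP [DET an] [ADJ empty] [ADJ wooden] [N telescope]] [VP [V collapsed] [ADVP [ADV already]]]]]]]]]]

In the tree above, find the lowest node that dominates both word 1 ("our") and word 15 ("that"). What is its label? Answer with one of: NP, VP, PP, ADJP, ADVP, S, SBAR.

S

The smallest bracket enclosing both words is [S our wooden critic after Elena informed us that every laboratory beside Ravi warned him that an empty wooden telescope collapsed already], so the label is S.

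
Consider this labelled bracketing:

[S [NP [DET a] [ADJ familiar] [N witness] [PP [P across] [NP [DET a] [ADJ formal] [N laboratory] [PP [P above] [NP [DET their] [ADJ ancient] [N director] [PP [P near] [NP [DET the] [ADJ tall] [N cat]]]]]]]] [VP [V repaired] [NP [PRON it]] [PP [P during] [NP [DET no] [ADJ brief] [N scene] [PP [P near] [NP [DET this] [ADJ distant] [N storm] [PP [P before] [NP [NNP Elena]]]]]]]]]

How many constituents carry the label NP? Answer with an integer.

8

Scanning left to right, an opening `[NP` appears at word positions 1, 5, 9, 13, 17, 19, 23, 27 — 8 in total.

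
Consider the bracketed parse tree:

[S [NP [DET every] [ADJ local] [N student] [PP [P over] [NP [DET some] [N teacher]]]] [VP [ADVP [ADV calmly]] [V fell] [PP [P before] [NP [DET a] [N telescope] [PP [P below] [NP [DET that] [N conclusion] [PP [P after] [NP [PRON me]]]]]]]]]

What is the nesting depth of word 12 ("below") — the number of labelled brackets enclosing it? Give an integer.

6

Path from the root down to the word: S → VP → PP → NP → PP → P. That is 6 enclosing brackets.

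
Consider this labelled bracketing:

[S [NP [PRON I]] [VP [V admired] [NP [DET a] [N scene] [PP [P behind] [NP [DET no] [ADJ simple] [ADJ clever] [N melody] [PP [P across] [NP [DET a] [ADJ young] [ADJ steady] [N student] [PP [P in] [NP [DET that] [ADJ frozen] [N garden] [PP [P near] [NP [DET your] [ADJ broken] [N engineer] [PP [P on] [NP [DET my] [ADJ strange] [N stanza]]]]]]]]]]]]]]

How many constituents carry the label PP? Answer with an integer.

5

Listing each PP by its span: [PP behind no simple clever melody across a young steady student in that frozen garden near your broken engineer on my strange stanza]; [PP across a young steady student in that frozen garden near your broken engineer on my strange stanza]; [PP in that frozen garden near your broken engineer on my strange stanza]; [PP near your broken engineer on my strange stanza]; [PP on my strange stanza] — that makes 5.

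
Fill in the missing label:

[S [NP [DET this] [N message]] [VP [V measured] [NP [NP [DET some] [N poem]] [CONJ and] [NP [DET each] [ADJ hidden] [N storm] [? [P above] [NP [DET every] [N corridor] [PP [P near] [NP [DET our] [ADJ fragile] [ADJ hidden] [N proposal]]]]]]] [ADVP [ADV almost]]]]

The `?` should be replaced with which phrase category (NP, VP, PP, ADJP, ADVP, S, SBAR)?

PP

A constituent whose immediate children are P 'above', NP is a prepositional phrase: PP.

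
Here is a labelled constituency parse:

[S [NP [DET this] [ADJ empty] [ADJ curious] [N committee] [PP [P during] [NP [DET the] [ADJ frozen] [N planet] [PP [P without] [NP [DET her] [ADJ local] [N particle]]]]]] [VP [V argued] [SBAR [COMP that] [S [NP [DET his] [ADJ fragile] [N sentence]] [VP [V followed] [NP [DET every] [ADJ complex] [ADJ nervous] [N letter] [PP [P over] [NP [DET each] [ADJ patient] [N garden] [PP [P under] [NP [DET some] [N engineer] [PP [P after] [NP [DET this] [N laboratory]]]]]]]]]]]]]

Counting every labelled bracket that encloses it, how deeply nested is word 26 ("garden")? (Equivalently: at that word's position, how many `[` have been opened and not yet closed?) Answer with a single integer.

Counting open brackets not yet closed at "garden": [S [VP [SBAR [S [VP [NP [PP [NP [N = 9.

9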